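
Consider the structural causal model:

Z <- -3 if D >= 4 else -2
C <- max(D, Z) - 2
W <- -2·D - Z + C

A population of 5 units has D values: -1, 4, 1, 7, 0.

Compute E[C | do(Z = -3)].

0.2

The intervention sets Z=-3 in all 5 units regardless of D. Recomputing C per unit gives -3, 2, -1, 5, -2; average 0.2.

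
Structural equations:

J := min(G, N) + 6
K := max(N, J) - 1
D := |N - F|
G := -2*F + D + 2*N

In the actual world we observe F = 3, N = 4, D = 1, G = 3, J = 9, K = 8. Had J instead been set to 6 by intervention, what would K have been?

The intervention breaks the incoming arrows to J: J := min(G, N) + 6 no longer applies, and J = 6.
K = max(N, J) - 1  [with N=4, J=6]  = 5

5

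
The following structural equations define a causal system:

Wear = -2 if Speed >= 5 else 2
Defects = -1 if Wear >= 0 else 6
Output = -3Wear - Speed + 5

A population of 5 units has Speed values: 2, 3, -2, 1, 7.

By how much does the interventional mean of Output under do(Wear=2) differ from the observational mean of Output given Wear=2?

-1.2

do(Wear=2) breaks Wear's dependence on Speed. With Wear=2 fixed, Output across the units is -3, -4, 1, -2, -8, mean -3.2.
Conditioning on Wear=2 selects the 4 unit(s) with Speed ∈ {2, 3, -2, 1}. Their Output values: -3, -4, 1, -2. Mean = -2.
Difference = -3.2 − (-2) = -1.2.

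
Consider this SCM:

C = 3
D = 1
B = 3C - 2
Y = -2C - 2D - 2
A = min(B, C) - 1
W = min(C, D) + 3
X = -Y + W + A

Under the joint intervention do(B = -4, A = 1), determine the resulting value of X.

15

Under do(B = -4, A = 1), each intervened variable's structural equation is replaced by its fixed value.
Y = -2C - 2D - 2  [with C=3, D=1]  = -10
W = min(C, D) + 3  [with C=3, D=1]  = 4
X = -Y + W + A  [with Y=-10, W=4, A=1]  = 15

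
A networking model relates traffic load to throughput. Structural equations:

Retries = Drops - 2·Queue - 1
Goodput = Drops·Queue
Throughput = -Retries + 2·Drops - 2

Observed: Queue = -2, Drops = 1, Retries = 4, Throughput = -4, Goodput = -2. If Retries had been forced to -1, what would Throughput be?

1

The intervention breaks the incoming arrows to Retries: Retries = Drops - 2·Queue - 1 no longer applies, and Retries = -1.
Throughput = -Retries + 2·Drops - 2  [with Retries=-1, Drops=1]  = 1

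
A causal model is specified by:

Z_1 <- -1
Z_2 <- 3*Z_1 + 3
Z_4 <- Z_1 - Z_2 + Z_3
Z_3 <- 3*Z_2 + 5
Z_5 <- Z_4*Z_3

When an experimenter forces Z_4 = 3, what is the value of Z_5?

15

Intervening sets Z_4 = 3 and removes its equation (Z_4 <- Z_1 - Z_2 + Z_3).
Z_2 = 3*Z_1 + 3  [with Z_1=-1]  = 0
Z_3 = 3*Z_2 + 5  [with Z_2=0]  = 5
Z_5 = Z_4*Z_3  [with Z_4=3, Z_3=5]  = 15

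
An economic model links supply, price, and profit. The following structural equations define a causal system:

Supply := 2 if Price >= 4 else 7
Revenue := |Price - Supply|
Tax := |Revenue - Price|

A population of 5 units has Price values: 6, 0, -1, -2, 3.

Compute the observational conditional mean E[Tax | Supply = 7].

7

E[Tax|Supply=7] averages over only the 4 units with Supply=7 (Price = 0, -1, -2, 3): Tax = 7, 9, 11, 1, mean 7.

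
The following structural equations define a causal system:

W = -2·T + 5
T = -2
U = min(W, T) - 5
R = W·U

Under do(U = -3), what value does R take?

-27

The intervention breaks the incoming arrows to U: U = min(W, T) - 5 no longer applies, and U = -3.
W = -2·T + 5  [with T=-2]  = 9
R = W·U  [with W=9, U=-3]  = -27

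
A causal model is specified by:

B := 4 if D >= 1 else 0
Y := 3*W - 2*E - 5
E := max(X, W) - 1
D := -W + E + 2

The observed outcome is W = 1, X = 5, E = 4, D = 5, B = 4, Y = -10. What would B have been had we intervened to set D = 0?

Intervening sets D = 0 and removes its equation (D := -W + E + 2).
B = 4 if D >= 1 else 0  [with D=0]  = 0

0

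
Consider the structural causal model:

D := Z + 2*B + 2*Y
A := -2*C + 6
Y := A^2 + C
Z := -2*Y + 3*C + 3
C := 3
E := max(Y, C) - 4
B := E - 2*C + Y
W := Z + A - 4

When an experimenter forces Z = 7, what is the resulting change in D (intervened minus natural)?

1

Intervening sets Z = 7 and removes its equation (Z := -2*Y + 3*C + 3).
A = -2*C + 6  [with C=3]  = 0
Y = A^2 + C  [with A=0, C=3]  = 3
E = max(Y, C) - 4  [with Y=3, C=3]  = -1
B = E - 2*C + Y  [with E=-1, C=3, Y=3]  = -4
D = Z + 2*B + 2*Y  [with Z=7, B=-4, Y=3]  = 5
Without intervention: A = -2*C + 6  [with C=3]  = 0; Y = A^2 + C  [with A=0, C=3]  = 3; E = max(Y, C) - 4  [with Y=3, C=3]  = -1; B = E - 2*C + Y  [with E=-1, C=3, Y=3]  = -4; Z = -2*Y + 3*C + 3  [with Y=3, C=3]  = 6; D = Z + 2*B + 2*Y  [with Z=6, B=-4, Y=3]  = 4.
Change = 5 − 4 = 1.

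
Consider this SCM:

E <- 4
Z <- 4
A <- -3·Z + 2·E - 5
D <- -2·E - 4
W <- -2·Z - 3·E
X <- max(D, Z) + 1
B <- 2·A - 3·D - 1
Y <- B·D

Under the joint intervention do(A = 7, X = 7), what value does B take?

49

Under do(A = 7, X = 7), each intervened variable's structural equation is replaced by its fixed value.
D = -2·E - 4  [with E=4]  = -12
B = 2·A - 3·D - 1  [with A=7, D=-12]  = 49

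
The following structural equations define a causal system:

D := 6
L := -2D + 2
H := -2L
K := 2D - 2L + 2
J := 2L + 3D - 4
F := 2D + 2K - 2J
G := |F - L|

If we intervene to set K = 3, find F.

30

Under do(K=3), the mechanism K := 2D - 2L + 2 is discarded; K is fixed at 3.
L = -2D + 2  [with D=6]  = -10
J = 2L + 3D - 4  [with L=-10, D=6]  = -6
F = 2D + 2K - 2J  [with D=6, K=3, J=-6]  = 30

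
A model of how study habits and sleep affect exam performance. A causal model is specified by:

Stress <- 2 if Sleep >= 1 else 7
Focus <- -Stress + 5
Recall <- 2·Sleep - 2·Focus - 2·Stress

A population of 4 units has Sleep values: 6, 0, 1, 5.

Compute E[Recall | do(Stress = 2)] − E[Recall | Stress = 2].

do(Stress=2) breaks Stress's dependence on Sleep. With Stress=2 fixed, Recall across the units is 2, -10, -8, 0, mean -4.
E[Recall|Stress=2] averages over only the 3 units with Stress=2 (Sleep = 6, 1, 5): Recall = 2, -8, 0, mean -2.
Difference = -4 − (-2) = -2.

-2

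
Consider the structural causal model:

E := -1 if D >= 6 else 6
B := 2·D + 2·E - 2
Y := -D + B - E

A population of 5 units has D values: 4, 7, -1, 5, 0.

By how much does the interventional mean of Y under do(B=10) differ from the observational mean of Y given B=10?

-1.6

do(B=10) breaks B's dependence on D. With B=10 fixed, Y across the units is 0, 4, 5, -1, 4, mean 2.4.
Conditioning on B=10 selects the 2 unit(s) with D ∈ {7, 0}. Their Y values: 4, 4. Mean = 4.
Difference = 2.4 − 4 = -1.6.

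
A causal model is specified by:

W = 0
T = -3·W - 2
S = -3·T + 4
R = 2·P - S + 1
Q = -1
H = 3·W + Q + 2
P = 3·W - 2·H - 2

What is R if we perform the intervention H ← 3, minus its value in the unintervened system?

The intervention breaks the incoming arrows to H: H = 3·W + Q + 2 no longer applies, and H = 3.
T = -3·W - 2  [with W=0]  = -2
S = -3·T + 4  [with T=-2]  = 10
P = 3·W - 2·H - 2  [with W=0, H=3]  = -8
R = 2·P - S + 1  [with P=-8, S=10]  = -25
Without intervention: H = 3·W + Q + 2  [with W=0, Q=-1]  = 1; T = -3·W - 2  [with W=0]  = -2; S = -3·T + 4  [with T=-2]  = 10; P = 3·W - 2·H - 2  [with W=0, H=1]  = -4; R = 2·P - S + 1  [with P=-4, S=10]  = -17.
Change = -25 − (-17) = -8.

-8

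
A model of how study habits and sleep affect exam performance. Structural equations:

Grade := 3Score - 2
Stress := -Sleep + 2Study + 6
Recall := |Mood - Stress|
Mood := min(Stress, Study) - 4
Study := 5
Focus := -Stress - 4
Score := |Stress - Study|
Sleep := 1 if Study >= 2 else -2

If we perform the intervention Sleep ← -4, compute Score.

15

do(Sleep=-4) replaces the equation Sleep := 1 if Study >= 2 else -2 with the constant Sleep = -4.
Stress = -Sleep + 2Study + 6  [with Sleep=-4, Study=5]  = 20
Score = |Stress - Study|  [with Stress=20, Study=5]  = 15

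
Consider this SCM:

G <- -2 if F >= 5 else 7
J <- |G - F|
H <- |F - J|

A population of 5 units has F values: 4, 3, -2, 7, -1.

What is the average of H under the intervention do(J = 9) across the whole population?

6.8

do(J=9) breaks J's dependence on F. With J=9 fixed, H across the units is 5, 6, 11, 2, 10, mean 6.8.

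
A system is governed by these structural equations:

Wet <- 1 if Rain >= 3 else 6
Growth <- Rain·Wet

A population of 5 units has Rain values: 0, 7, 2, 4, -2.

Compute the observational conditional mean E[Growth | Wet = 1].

E[Growth|Wet=1] averages over only the 2 units with Wet=1 (Rain = 7, 4): Growth = 7, 4, mean 5.5.

5.5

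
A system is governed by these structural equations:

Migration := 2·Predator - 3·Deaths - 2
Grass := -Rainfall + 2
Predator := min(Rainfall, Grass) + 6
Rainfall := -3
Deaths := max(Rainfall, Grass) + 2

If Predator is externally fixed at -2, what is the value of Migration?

do(Predator=-2) replaces the equation Predator := min(Rainfall, Grass) + 6 with the constant Predator = -2.
Grass = -Rainfall + 2  [with Rainfall=-3]  = 5
Deaths = max(Rainfall, Grass) + 2  [with Rainfall=-3, Grass=5]  = 7
Migration = 2·Predator - 3·Deaths - 2  [with Predator=-2, Deaths=7]  = -27

-27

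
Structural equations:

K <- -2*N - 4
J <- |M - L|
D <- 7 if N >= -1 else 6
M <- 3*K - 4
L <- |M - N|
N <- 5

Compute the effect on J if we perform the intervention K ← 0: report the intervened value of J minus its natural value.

-84

do(K=0) replaces the equation K <- -2*N - 4 with the constant K = 0.
M = 3*K - 4  [with K=0]  = -4
L = |M - N|  [with M=-4, N=5]  = 9
J = |M - L|  [with M=-4, L=9]  = 13
Without intervention: K = -2*N - 4  [with N=5]  = -14; M = 3*K - 4  [with K=-14]  = -46; L = |M - N|  [with M=-46, N=5]  = 51; J = |M - L|  [with M=-46, L=51]  = 97.
Change = 13 − 97 = -84.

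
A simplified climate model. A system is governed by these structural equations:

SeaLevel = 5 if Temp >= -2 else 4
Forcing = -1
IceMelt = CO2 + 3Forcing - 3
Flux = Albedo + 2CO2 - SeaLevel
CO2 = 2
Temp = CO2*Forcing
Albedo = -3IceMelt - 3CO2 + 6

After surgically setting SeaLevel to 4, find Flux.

12

Intervening sets SeaLevel = 4 and removes its equation (SeaLevel = 5 if Temp >= -2 else 4).
IceMelt = CO2 + 3Forcing - 3  [with CO2=2, Forcing=-1]  = -4
Albedo = -3IceMelt - 3CO2 + 6  [with IceMelt=-4, CO2=2]  = 12
Flux = Albedo + 2CO2 - SeaLevel  [with Albedo=12, CO2=2, SeaLevel=4]  = 12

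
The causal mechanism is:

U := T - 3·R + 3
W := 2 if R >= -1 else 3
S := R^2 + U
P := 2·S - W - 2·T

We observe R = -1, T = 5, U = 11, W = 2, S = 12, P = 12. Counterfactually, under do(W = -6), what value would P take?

20

Under do(W=-6), the mechanism W := 2 if R >= -1 else 3 is discarded; W is fixed at -6.
U = T - 3·R + 3  [with T=5, R=-1]  = 11
S = R^2 + U  [with R=-1, U=11]  = 12
P = 2·S - W - 2·T  [with S=12, W=-6, T=5]  = 20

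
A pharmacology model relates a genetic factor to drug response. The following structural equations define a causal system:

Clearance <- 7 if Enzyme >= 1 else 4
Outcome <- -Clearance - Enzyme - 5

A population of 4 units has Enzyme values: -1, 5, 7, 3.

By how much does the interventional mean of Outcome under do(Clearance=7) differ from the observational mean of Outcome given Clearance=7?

Under do(Clearance=7), Clearance's equation is replaced by Clearance=7 for every unit. Per-unit Outcome: -11, -17, -19, -15. Mean = -15.5.
Observing Clearance=7 restricts to units where Clearance's equation naturally yields 7: Enzyme ∈ {5, 7, 3}. In that subpopulation Outcome = -17, -19, -15, mean -17.
Difference = -15.5 − (-17) = 1.5.

1.5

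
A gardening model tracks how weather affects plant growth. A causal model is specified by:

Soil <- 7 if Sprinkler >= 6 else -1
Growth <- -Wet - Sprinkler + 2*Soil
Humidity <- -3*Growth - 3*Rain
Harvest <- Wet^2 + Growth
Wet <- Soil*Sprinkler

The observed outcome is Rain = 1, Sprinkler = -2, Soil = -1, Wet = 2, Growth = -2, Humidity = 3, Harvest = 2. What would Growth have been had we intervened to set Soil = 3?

14

do(Soil=3) replaces the equation Soil <- 7 if Sprinkler >= 6 else -1 with the constant Soil = 3.
Wet = Soil*Sprinkler  [with Soil=3, Sprinkler=-2]  = -6
Growth = -Wet - Sprinkler + 2*Soil  [with Wet=-6, Sprinkler=-2, Soil=3]  = 14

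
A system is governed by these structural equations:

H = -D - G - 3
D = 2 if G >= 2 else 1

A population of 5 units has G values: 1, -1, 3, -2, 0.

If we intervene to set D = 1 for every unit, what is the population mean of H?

Under do(D=1), D's equation is replaced by D=1 for every unit. Per-unit H: -5, -3, -7, -2, -4. Mean = -4.2.

-4.2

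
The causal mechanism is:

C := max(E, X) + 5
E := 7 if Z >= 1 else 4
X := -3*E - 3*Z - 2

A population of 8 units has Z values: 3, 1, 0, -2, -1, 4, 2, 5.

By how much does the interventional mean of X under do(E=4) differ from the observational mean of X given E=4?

-7.5

The intervention sets E=4 in all 8 units regardless of Z. Recomputing X per unit gives -23, -17, -14, -8, -11, -26, -20, -29; average -18.5.
Conditioning on E=4 selects the 3 unit(s) with Z ∈ {0, -2, -1}. Their X values: -14, -8, -11. Mean = -11.
Difference = -18.5 − (-11) = -7.5.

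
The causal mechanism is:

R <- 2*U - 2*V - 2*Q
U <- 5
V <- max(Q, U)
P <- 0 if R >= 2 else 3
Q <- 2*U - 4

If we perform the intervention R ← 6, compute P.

0

Intervening sets R = 6 and removes its equation (R <- 2*U - 2*V - 2*Q).
P = 0 if R >= 2 else 3  [with R=6]  = 0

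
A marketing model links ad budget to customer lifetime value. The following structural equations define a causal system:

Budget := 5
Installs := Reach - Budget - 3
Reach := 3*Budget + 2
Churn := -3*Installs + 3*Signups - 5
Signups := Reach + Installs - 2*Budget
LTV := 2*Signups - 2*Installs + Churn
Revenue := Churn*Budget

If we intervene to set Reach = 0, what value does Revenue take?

Under do(Reach=0), the mechanism Reach := 3*Budget + 2 is discarded; Reach is fixed at 0.
Installs = Reach - Budget - 3  [with Reach=0, Budget=5]  = -8
Signups = Reach + Installs - 2*Budget  [with Reach=0, Installs=-8, Budget=5]  = -18
Churn = -3*Installs + 3*Signups - 5  [with Installs=-8, Signups=-18]  = -35
Revenue = Churn*Budget  [with Churn=-35, Budget=5]  = -175

-175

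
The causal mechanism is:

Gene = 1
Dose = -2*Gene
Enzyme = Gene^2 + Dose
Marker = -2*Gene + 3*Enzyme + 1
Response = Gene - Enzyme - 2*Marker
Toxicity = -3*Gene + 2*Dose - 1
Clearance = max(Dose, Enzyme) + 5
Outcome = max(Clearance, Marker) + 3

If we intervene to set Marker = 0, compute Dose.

The intervention breaks the incoming arrows to Marker: Marker = -2*Gene + 3*Enzyme + 1 no longer applies, and Marker = 0.
Since Dose is not a descendant of the intervened variable, it is unaffected.
Dose = -2*Gene  [with Gene=1]  = -2

-2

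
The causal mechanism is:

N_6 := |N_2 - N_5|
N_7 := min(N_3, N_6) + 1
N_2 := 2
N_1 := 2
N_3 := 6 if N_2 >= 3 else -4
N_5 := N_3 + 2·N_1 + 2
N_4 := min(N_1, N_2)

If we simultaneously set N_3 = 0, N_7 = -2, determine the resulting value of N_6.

4

Under do(N_3 = 0, N_7 = -2), each intervened variable's structural equation is replaced by its fixed value.
N_5 = N_3 + 2·N_1 + 2  [with N_3=0, N_1=2]  = 6
N_6 = |N_2 - N_5|  [with N_2=2, N_5=6]  = 4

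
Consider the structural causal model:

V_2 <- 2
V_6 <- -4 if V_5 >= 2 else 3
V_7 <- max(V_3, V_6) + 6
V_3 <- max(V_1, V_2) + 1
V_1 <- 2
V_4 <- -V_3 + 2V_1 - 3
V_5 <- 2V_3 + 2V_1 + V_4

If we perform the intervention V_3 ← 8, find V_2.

2

Under do(V_3=8), the mechanism V_3 <- max(V_1, V_2) + 1 is discarded; V_3 is fixed at 8.
Since V_2 is not a descendant of the intervened variable, it is unaffected.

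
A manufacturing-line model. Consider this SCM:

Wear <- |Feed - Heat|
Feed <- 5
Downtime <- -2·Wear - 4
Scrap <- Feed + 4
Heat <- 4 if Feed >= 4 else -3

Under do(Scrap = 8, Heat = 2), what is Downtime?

-10

The joint intervention fixes Scrap = 8, Heat = 2, removing each variable's own equation.
Wear = |Feed - Heat|  [with Feed=5, Heat=2]  = 3
Downtime = -2·Wear - 4  [with Wear=3]  = -10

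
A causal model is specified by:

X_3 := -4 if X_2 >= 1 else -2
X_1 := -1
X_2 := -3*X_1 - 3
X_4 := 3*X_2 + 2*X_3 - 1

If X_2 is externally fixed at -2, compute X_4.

Under do(X_2=-2), the mechanism X_2 := -3*X_1 - 3 is discarded; X_2 is fixed at -2.
X_3 = -4 if X_2 >= 1 else -2  [with X_2=-2]  = -2
X_4 = 3*X_2 + 2*X_3 - 1  [with X_2=-2, X_3=-2]  = -11

-11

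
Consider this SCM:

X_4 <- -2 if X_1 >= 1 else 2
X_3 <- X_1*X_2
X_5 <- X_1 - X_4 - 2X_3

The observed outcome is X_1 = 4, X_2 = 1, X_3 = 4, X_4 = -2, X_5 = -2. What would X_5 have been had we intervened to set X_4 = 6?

Intervening sets X_4 = 6 and removes its equation (X_4 <- -2 if X_1 >= 1 else 2).
X_3 = X_1*X_2  [with X_1=4, X_2=1]  = 4
X_5 = X_1 - X_4 - 2X_3  [with X_1=4, X_4=6, X_3=4]  = -10

-10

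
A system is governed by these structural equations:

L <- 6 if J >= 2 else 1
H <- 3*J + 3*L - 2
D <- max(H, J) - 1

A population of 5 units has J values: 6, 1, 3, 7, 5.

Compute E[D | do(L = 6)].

28.2

do(L=6) breaks L's dependence on J. With L=6 fixed, D across the units is 33, 18, 24, 36, 30, mean 28.2.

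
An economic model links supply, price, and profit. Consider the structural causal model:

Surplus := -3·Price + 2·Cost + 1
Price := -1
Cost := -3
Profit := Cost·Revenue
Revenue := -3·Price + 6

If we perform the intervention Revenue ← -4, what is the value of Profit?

12

The intervention breaks the incoming arrows to Revenue: Revenue := -3·Price + 6 no longer applies, and Revenue = -4.
Profit = Cost·Revenue  [with Cost=-3, Revenue=-4]  = 12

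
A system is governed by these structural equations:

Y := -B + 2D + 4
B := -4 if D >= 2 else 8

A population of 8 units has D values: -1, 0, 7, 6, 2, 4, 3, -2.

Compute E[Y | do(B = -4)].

The intervention sets B=-4 in all 8 units regardless of D. Recomputing Y per unit gives 6, 8, 22, 20, 12, 16, 14, 4; average 12.75.

12.75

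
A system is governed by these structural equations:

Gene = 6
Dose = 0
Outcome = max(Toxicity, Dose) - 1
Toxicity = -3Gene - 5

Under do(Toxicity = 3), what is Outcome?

The intervention breaks the incoming arrows to Toxicity: Toxicity = -3Gene - 5 no longer applies, and Toxicity = 3.
Outcome = max(Toxicity, Dose) - 1  [with Toxicity=3, Dose=0]  = 2

2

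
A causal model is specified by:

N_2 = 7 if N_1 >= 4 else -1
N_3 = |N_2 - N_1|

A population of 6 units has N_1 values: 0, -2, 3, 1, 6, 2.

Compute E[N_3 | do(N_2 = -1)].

3

The intervention sets N_2=-1 in all 6 units regardless of N_1. Recomputing N_3 per unit gives 1, 1, 4, 2, 7, 3; average 3.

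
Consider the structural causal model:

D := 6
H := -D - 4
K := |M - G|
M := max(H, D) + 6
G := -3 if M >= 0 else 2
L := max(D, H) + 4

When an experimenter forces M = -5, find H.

-10

The intervention breaks the incoming arrows to M: M := max(H, D) + 6 no longer applies, and M = -5.
Since H is not a descendant of the intervened variable, it is unaffected.
H = -D - 4  [with D=6]  = -10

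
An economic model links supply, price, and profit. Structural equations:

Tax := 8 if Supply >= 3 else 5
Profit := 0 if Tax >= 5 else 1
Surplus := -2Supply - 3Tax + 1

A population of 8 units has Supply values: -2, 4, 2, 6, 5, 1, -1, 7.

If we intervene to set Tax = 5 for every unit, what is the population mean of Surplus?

Every unit gets Tax=5 under the intervention. Surplus values become -10, -22, -18, -26, -24, -16, -12, -28; E[Surplus|do(Tax=5)] = -19.5.

-19.5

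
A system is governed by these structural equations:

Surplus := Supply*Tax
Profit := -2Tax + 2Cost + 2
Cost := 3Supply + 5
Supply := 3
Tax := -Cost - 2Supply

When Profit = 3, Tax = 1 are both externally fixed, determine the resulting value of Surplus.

The joint intervention fixes Profit = 3, Tax = 1, removing each variable's own equation.
Surplus = Supply*Tax  [with Supply=3, Tax=1]  = 3

3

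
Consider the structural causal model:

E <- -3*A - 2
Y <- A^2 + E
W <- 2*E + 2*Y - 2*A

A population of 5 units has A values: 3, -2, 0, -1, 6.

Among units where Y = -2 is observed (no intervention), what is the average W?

-20

Conditioning on Y=-2 selects the 2 unit(s) with A ∈ {3, 0}. Their W values: -32, -8. Mean = -20.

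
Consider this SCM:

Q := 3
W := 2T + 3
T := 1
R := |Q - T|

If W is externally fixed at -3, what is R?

2

Under do(W=-3), the mechanism W := 2T + 3 is discarded; W is fixed at -3.
Since R is not a descendant of the intervened variable, it is unaffected.
R = |Q - T|  [with Q=3, T=1]  = 2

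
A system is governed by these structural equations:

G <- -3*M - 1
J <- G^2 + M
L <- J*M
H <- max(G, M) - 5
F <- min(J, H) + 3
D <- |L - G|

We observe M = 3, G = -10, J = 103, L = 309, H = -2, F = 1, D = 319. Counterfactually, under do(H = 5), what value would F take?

The intervention breaks the incoming arrows to H: H <- max(G, M) - 5 no longer applies, and H = 5.
G = -3*M - 1  [with M=3]  = -10
J = G^2 + M  [with G=-10, M=3]  = 103
F = min(J, H) + 3  [with J=103, H=5]  = 8

8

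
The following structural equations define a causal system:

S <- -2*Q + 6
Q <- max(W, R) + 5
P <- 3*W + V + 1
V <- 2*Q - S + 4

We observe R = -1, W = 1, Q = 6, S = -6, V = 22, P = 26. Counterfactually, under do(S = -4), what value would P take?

24

Under do(S=-4), the mechanism S <- -2*Q + 6 is discarded; S is fixed at -4.
Q = max(W, R) + 5  [with W=1, R=-1]  = 6
V = 2*Q - S + 4  [with Q=6, S=-4]  = 20
P = 3*W + V + 1  [with W=1, V=20]  = 24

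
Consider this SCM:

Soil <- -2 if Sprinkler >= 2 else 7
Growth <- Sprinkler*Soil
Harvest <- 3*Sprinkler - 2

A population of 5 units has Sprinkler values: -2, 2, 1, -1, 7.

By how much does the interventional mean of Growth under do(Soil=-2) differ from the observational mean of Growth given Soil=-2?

Every unit gets Soil=-2 under the intervention. Growth values become 4, -4, -2, 2, -14; E[Growth|do(Soil=-2)] = -2.8.
Observing Soil=-2 restricts to units where Soil's equation naturally yields -2: Sprinkler ∈ {2, 7}. In that subpopulation Growth = -4, -14, mean -9.
Difference = -2.8 − (-9) = 6.2.

6.2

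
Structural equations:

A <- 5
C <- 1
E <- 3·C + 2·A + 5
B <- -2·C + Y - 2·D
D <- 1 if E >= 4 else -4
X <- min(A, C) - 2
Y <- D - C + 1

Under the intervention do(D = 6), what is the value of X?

-1

The intervention breaks the incoming arrows to D: D <- 1 if E >= 4 else -4 no longer applies, and D = 6.
Since X is not a descendant of the intervened variable, it is unaffected.
X = min(A, C) - 2  [with A=5, C=1]  = -1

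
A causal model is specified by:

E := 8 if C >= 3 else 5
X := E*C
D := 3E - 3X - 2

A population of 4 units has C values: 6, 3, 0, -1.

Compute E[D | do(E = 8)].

do(E=8) breaks E's dependence on C. With E=8 fixed, D across the units is -122, -50, 22, 46, mean -26.

-26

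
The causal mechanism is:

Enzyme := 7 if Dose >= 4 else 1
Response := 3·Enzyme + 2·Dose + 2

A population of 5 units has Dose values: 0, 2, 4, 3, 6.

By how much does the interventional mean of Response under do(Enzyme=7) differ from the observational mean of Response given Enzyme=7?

-4

The intervention sets Enzyme=7 in all 5 units regardless of Dose. Recomputing Response per unit gives 23, 27, 31, 29, 35; average 29.
Observing Enzyme=7 restricts to units where Enzyme's equation naturally yields 7: Dose ∈ {4, 6}. In that subpopulation Response = 31, 35, mean 33.
Difference = 29 − 33 = -4.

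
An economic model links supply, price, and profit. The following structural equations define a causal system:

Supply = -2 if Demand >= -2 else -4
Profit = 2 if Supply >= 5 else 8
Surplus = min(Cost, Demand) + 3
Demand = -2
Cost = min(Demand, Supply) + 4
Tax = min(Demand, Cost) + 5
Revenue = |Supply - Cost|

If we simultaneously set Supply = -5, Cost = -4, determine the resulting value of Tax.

1

Under do(Supply = -5, Cost = -4), each intervened variable's structural equation is replaced by its fixed value.
Tax = min(Demand, Cost) + 5  [with Demand=-2, Cost=-4]  = 1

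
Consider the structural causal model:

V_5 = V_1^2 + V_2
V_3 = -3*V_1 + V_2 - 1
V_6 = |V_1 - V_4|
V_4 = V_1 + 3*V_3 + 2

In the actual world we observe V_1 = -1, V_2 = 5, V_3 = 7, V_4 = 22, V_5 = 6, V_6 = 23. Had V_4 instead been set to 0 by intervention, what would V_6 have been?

Under do(V_4=0), the mechanism V_4 = V_1 + 3*V_3 + 2 is discarded; V_4 is fixed at 0.
V_6 = |V_1 - V_4|  [with V_1=-1, V_4=0]  = 1

1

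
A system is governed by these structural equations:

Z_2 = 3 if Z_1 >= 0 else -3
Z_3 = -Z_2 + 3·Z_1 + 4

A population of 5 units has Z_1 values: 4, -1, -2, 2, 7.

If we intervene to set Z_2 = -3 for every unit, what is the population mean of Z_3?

13

Every unit gets Z_2=-3 under the intervention. Z_3 values become 19, 4, 1, 13, 28; E[Z_3|do(Z_2=-3)] = 13.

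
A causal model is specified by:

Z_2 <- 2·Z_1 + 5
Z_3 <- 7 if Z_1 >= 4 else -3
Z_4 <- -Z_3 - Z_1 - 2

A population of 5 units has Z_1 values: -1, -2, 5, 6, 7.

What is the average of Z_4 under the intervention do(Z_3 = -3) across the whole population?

Every unit gets Z_3=-3 under the intervention. Z_4 values become 2, 3, -4, -5, -6; E[Z_4|do(Z_3=-3)] = -2.

-2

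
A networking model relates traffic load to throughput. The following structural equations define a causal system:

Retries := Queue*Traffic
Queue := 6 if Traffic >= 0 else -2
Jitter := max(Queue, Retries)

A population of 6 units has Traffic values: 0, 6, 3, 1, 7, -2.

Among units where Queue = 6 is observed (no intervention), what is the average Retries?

E[Retries|Queue=6] averages over only the 5 units with Queue=6 (Traffic = 0, 6, 3, 1, 7): Retries = 0, 36, 18, 6, 42, mean 20.4.

20.4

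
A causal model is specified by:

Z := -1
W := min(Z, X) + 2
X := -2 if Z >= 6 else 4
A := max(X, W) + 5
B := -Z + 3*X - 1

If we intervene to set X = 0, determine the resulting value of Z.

Under do(X=0), the mechanism X := -2 if Z >= 6 else 4 is discarded; X is fixed at 0.
Z is not downstream of the intervention, so its value is determined by the original equations.

-1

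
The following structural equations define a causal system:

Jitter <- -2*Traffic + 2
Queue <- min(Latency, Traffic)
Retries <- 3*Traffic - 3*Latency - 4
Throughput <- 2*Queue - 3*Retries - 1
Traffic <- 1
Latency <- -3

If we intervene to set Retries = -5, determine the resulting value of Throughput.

Under do(Retries=-5), the mechanism Retries <- 3*Traffic - 3*Latency - 4 is discarded; Retries is fixed at -5.
Queue = min(Latency, Traffic)  [with Latency=-3, Traffic=1]  = -3
Throughput = 2*Queue - 3*Retries - 1  [with Queue=-3, Retries=-5]  = 8

8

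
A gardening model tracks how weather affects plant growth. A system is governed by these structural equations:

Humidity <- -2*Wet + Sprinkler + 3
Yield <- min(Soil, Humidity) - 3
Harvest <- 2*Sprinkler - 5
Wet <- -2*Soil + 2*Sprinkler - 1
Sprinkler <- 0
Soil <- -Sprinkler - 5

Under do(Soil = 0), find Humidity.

Under do(Soil=0), the mechanism Soil <- -Sprinkler - 5 is discarded; Soil is fixed at 0.
Wet = -2*Soil + 2*Sprinkler - 1  [with Soil=0, Sprinkler=0]  = -1
Humidity = -2*Wet + Sprinkler + 3  [with Wet=-1, Sprinkler=0]  = 5

5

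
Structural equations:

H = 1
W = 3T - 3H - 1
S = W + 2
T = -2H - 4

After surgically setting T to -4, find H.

1

Under do(T=-4), the mechanism T = -2H - 4 is discarded; T is fixed at -4.
H is not downstream of the intervention, so its value is determined by the original equations.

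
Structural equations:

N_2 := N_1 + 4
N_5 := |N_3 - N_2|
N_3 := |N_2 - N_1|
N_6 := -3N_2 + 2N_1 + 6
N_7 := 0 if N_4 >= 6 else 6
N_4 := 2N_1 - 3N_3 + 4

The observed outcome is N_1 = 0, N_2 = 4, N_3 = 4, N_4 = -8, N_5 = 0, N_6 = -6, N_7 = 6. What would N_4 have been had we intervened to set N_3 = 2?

The intervention breaks the incoming arrows to N_3: N_3 := |N_2 - N_1| no longer applies, and N_3 = 2.
N_4 = 2N_1 - 3N_3 + 4  [with N_1=0, N_3=2]  = -2

-2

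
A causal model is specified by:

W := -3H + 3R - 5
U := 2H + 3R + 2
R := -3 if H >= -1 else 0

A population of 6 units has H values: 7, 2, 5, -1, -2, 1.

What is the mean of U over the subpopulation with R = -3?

-1.4

E[U|R=-3] averages over only the 5 units with R=-3 (H = 7, 2, 5, -1, 1): U = 7, -3, 3, -9, -5, mean -1.4.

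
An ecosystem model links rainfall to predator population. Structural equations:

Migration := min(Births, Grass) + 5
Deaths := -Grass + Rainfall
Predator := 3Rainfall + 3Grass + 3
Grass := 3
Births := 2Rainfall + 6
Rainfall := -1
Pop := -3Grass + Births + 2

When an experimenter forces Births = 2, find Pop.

The intervention breaks the incoming arrows to Births: Births := 2Rainfall + 6 no longer applies, and Births = 2.
Pop = -3Grass + Births + 2  [with Grass=3, Births=2]  = -5

-5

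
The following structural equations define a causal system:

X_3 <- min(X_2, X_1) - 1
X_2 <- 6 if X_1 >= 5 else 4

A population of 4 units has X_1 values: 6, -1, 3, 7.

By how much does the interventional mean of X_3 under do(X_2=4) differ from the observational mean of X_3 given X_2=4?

1.5

Under do(X_2=4), X_2's equation is replaced by X_2=4 for every unit. Per-unit X_3: 3, -2, 2, 3. Mean = 1.5.
Observing X_2=4 restricts to units where X_2's equation naturally yields 4: X_1 ∈ {-1, 3}. In that subpopulation X_3 = -2, 2, mean 0.
Difference = 1.5 − 0 = 1.5.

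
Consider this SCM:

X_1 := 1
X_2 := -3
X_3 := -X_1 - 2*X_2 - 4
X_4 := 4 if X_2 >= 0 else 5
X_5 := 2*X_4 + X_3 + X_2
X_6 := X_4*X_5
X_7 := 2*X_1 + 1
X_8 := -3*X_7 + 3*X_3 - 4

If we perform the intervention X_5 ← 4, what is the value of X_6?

The intervention breaks the incoming arrows to X_5: X_5 := 2*X_4 + X_3 + X_2 no longer applies, and X_5 = 4.
X_4 = 4 if X_2 >= 0 else 5  [with X_2=-3]  = 5
X_6 = X_4*X_5  [with X_4=5, X_5=4]  = 20

20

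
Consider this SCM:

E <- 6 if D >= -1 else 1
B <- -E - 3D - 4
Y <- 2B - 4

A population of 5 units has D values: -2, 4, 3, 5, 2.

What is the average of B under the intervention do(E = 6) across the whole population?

Under do(E=6), E's equation is replaced by E=6 for every unit. Per-unit B: -4, -22, -19, -25, -16. Mean = -17.2.

-17.2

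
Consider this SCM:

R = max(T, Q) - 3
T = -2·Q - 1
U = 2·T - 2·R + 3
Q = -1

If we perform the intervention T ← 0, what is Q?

-1

Under do(T=0), the mechanism T = -2·Q - 1 is discarded; T is fixed at 0.
Q is not downstream of the intervention, so its value is determined by the original equations.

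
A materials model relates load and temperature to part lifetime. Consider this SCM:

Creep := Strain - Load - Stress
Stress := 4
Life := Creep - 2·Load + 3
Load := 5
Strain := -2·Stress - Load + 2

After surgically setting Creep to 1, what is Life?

Intervening sets Creep = 1 and removes its equation (Creep := Strain - Load - Stress).
Life = Creep - 2·Load + 3  [with Creep=1, Load=5]  = -6

-6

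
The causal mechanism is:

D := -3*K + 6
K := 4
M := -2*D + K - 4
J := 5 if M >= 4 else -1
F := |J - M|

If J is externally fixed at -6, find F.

18

Intervening sets J = -6 and removes its equation (J := 5 if M >= 4 else -1).
D = -3*K + 6  [with K=4]  = -6
M = -2*D + K - 4  [with D=-6, K=4]  = 12
F = |J - M|  [with J=-6, M=12]  = 18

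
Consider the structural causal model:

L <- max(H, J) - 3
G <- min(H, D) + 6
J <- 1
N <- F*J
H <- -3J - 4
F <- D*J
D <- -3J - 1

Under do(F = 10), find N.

Intervening sets F = 10 and removes its equation (F <- D*J).
N = F*J  [with F=10, J=1]  = 10

10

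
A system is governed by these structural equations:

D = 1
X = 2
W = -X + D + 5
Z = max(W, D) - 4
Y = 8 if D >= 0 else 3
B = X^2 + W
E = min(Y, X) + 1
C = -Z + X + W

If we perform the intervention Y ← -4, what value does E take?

Under do(Y=-4), the mechanism Y = 8 if D >= 0 else 3 is discarded; Y is fixed at -4.
E = min(Y, X) + 1  [with Y=-4, X=2]  = -3

-3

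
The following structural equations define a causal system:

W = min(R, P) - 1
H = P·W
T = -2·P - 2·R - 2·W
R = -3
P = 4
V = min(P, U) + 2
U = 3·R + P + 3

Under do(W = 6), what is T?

-14

Under do(W=6), the mechanism W = min(R, P) - 1 is discarded; W is fixed at 6.
T = -2·P - 2·R - 2·W  [with P=4, R=-3, W=6]  = -14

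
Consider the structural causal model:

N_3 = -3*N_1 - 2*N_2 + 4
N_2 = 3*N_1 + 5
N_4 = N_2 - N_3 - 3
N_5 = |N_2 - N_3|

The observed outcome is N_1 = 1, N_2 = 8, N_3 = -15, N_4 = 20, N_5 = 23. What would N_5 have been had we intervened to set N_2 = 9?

do(N_2=9) replaces the equation N_2 = 3*N_1 + 5 with the constant N_2 = 9.
N_3 = -3*N_1 - 2*N_2 + 4  [with N_1=1, N_2=9]  = -17
N_5 = |N_2 - N_3|  [with N_2=9, N_3=-17]  = 26

26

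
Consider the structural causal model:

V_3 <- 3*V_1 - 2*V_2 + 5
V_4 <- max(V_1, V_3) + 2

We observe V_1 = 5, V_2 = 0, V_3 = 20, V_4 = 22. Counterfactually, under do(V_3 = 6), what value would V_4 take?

The intervention breaks the incoming arrows to V_3: V_3 <- 3*V_1 - 2*V_2 + 5 no longer applies, and V_3 = 6.
V_4 = max(V_1, V_3) + 2  [with V_1=5, V_3=6]  = 8

8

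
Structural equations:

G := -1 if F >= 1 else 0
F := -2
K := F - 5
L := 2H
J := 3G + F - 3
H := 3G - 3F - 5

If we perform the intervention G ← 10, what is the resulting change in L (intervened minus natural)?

Under do(G=10), the mechanism G := -1 if F >= 1 else 0 is discarded; G is fixed at 10.
H = 3G - 3F - 5  [with G=10, F=-2]  = 31
L = 2H  [with H=31]  = 62
Without intervention: G = -1 if F >= 1 else 0  [with F=-2]  = 0; H = 3G - 3F - 5  [with G=0, F=-2]  = 1; L = 2H  [with H=1]  = 2.
Change = 62 − 2 = 60.

60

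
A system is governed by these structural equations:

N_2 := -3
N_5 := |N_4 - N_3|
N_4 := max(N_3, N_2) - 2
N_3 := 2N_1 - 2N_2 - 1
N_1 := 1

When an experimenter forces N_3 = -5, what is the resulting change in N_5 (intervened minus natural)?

-2

do(N_3=-5) replaces the equation N_3 := 2N_1 - 2N_2 - 1 with the constant N_3 = -5.
N_4 = max(N_3, N_2) - 2  [with N_3=-5, N_2=-3]  = -5
N_5 = |N_4 - N_3|  [with N_4=-5, N_3=-5]  = 0
Without intervention: N_3 = 2N_1 - 2N_2 - 1  [with N_1=1, N_2=-3]  = 7; N_4 = max(N_3, N_2) - 2  [with N_3=7, N_2=-3]  = 5; N_5 = |N_4 - N_3|  [with N_4=5, N_3=7]  = 2.
Change = 0 − 2 = -2.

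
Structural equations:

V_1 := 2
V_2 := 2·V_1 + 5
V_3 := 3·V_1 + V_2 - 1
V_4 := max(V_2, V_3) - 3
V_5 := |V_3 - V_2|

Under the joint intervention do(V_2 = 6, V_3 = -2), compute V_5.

8

Under do(V_2 = 6, V_3 = -2), each intervened variable's structural equation is replaced by its fixed value.
V_5 = |V_3 - V_2|  [with V_3=-2, V_2=6]  = 8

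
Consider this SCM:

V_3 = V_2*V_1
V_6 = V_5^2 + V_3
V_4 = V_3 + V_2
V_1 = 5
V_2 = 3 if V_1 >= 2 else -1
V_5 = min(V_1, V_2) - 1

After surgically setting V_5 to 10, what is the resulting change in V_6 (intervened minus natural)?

96

The intervention breaks the incoming arrows to V_5: V_5 = min(V_1, V_2) - 1 no longer applies, and V_5 = 10.
V_2 = 3 if V_1 >= 2 else -1  [with V_1=5]  = 3
V_3 = V_2*V_1  [with V_2=3, V_1=5]  = 15
V_6 = V_5^2 + V_3  [with V_5=10, V_3=15]  = 115
Without intervention: V_2 = 3 if V_1 >= 2 else -1  [with V_1=5]  = 3; V_3 = V_2*V_1  [with V_2=3, V_1=5]  = 15; V_5 = min(V_1, V_2) - 1  [with V_1=5, V_2=3]  = 2; V_6 = V_5^2 + V_3  [with V_5=2, V_3=15]  = 19.
Change = 115 − 19 = 96.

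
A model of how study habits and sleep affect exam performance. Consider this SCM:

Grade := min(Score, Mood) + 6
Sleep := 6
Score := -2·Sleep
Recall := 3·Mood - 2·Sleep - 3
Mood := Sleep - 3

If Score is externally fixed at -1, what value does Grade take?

5

do(Score=-1) replaces the equation Score := -2·Sleep with the constant Score = -1.
Mood = Sleep - 3  [with Sleep=6]  = 3
Grade = min(Score, Mood) + 6  [with Score=-1, Mood=3]  = 5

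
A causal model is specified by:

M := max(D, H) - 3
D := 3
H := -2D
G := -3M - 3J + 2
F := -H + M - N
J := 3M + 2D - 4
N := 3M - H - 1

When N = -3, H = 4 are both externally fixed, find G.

-16

Setting N = -3, H = 4 by intervention discards those variables' equations.
M = max(D, H) - 3  [with D=3, H=4]  = 1
J = 3M + 2D - 4  [with M=1, D=3]  = 5
G = -3M - 3J + 2  [with M=1, J=5]  = -16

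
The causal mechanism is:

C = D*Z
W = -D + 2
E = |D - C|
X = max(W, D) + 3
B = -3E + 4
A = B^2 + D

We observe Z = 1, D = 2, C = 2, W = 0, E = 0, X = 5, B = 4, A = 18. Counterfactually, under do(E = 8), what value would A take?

402

do(E=8) replaces the equation E = |D - C| with the constant E = 8.
B = -3E + 4  [with E=8]  = -20
A = B^2 + D  [with B=-20, D=2]  = 402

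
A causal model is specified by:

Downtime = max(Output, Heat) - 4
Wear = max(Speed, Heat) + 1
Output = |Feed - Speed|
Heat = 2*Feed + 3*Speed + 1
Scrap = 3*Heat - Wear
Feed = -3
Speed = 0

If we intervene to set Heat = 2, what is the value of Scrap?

do(Heat=2) replaces the equation Heat = 2*Feed + 3*Speed + 1 with the constant Heat = 2.
Wear = max(Speed, Heat) + 1  [with Speed=0, Heat=2]  = 3
Scrap = 3*Heat - Wear  [with Heat=2, Wear=3]  = 3

3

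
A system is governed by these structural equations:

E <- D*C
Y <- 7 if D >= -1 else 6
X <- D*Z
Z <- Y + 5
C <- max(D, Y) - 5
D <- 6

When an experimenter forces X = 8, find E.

12

do(X=8) replaces the equation X <- D*Z with the constant X = 8.
No directed path runs from X to E, so E keeps its natural value.
Y = 7 if D >= -1 else 6  [with D=6]  = 7
C = max(D, Y) - 5  [with D=6, Y=7]  = 2
E = D*C  [with D=6, C=2]  = 12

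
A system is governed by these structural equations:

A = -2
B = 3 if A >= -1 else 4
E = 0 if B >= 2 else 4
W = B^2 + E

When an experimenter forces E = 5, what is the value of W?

21

The intervention breaks the incoming arrows to E: E = 0 if B >= 2 else 4 no longer applies, and E = 5.
B = 3 if A >= -1 else 4  [with A=-2]  = 4
W = B^2 + E  [with B=4, E=5]  = 21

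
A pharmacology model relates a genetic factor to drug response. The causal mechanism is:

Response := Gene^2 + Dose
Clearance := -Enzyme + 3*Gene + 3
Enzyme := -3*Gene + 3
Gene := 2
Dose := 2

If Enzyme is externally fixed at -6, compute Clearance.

15

do(Enzyme=-6) replaces the equation Enzyme := -3*Gene + 3 with the constant Enzyme = -6.
Clearance = -Enzyme + 3*Gene + 3  [with Enzyme=-6, Gene=2]  = 15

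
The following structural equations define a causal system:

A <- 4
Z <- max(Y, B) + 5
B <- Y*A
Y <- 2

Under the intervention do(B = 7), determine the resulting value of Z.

12

The intervention breaks the incoming arrows to B: B <- Y*A no longer applies, and B = 7.
Z = max(Y, B) + 5  [with Y=2, B=7]  = 12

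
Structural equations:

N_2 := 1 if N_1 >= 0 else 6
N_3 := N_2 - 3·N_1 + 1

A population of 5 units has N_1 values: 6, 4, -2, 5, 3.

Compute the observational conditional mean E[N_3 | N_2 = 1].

-11.5

Conditioning on N_2=1 selects the 4 unit(s) with N_1 ∈ {6, 4, 5, 3}. Their N_3 values: -16, -10, -13, -7. Mean = -11.5.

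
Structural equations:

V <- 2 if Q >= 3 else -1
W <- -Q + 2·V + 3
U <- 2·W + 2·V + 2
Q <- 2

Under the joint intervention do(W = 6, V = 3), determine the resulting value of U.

The joint intervention fixes W = 6, V = 3, removing each variable's own equation.
U = 2·W + 2·V + 2  [with W=6, V=3]  = 20

20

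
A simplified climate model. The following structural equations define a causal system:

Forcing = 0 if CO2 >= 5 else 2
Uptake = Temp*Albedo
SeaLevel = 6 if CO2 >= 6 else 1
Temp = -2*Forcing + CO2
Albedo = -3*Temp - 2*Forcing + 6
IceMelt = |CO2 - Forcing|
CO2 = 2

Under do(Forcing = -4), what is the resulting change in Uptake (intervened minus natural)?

-144

Under do(Forcing=-4), the mechanism Forcing = 0 if CO2 >= 5 else 2 is discarded; Forcing is fixed at -4.
Temp = -2*Forcing + CO2  [with Forcing=-4, CO2=2]  = 10
Albedo = -3*Temp - 2*Forcing + 6  [with Temp=10, Forcing=-4]  = -16
Uptake = Temp*Albedo  [with Temp=10, Albedo=-16]  = -160
Without intervention: Forcing = 0 if CO2 >= 5 else 2  [with CO2=2]  = 2; Temp = -2*Forcing + CO2  [with Forcing=2, CO2=2]  = -2; Albedo = -3*Temp - 2*Forcing + 6  [with Temp=-2, Forcing=2]  = 8; Uptake = Temp*Albedo  [with Temp=-2, Albedo=8]  = -16.
Change = -160 − (-16) = -144.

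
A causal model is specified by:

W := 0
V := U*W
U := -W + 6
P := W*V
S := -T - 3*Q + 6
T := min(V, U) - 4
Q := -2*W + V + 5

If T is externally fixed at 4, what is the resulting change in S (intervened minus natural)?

-8

Under do(T=4), the mechanism T := min(V, U) - 4 is discarded; T is fixed at 4.
U = -W + 6  [with W=0]  = 6
V = U*W  [with U=6, W=0]  = 0
Q = -2*W + V + 5  [with W=0, V=0]  = 5
S = -T - 3*Q + 6  [with T=4, Q=5]  = -13
Without intervention: U = -W + 6  [with W=0]  = 6; V = U*W  [with U=6, W=0]  = 0; Q = -2*W + V + 5  [with W=0, V=0]  = 5; T = min(V, U) - 4  [with V=0, U=6]  = -4; S = -T - 3*Q + 6  [with T=-4, Q=5]  = -5.
Change = -13 − (-5) = -8.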